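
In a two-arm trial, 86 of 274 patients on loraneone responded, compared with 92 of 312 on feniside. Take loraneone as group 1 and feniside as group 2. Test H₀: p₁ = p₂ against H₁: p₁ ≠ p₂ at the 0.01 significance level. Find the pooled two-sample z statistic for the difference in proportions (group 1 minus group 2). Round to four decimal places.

z = 0.4989

p̂₁ = 86/274 = 0.313869, p̂₂ = 92/312 = 0.294872.
Pooled p̂ = (86+92)/(274+312) = 178/586 = 0.303754.
SE = √(p̂(1−p̂)(1/n₁+1/n₂)) = √(0.303754·0.696246·0.00685476) = √(0.0014497) = 0.038075.
z = (0.313869 − 0.294872)/0.038075 = 0.018997/0.038075 = 0.4989.
p-value = 2·P(Z > 0.499) ≈ 0.6178. With α = 0.01, fail to reject H₀.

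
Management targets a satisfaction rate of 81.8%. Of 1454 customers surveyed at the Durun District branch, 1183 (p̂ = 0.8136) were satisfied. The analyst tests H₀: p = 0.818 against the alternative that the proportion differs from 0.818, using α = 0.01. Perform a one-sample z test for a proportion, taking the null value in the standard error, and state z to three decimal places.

p̂ = 1183/1454 = 0.81362.
Under H₀, SE = √(0.818·0.182/1454) = √(0.000102391) = 0.01012.
z = (0.81362 − 0.818)/0.01012 = -0.00438/0.01012 = -0.433.
p-value = 2·P(Z > 0.433) ≈ 0.6649; since p > α = 0.01, fail to reject H₀.

z = -0.433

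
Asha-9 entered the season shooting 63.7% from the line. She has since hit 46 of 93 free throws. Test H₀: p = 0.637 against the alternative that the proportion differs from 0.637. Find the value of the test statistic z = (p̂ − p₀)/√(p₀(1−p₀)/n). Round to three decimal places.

p̂ = 46/93 ≈ 0.494624.
Standard error under H₀: √(0.637×0.363/93) = 0.049863.
z = (0.494624 − 0.637)/0.049863 = -0.142376/0.049863 = -2.855.

z = -2.855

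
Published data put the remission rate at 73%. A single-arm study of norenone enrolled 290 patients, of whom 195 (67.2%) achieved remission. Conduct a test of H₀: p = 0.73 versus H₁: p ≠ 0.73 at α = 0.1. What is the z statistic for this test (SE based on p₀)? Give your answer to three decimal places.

p̂ = 195/290 ≈ 0.67241.
SE = √(p₀(1−p₀)/n) = √(0.1971/290) = 0.02607.
z = (0.67241 − 0.73)/0.02607 = -0.05759/0.02607 = -2.209.
p-value = 2·P(Z > 2.209) ≈ 0.0272; since p < α = 0.1, reject H₀.

z = -2.209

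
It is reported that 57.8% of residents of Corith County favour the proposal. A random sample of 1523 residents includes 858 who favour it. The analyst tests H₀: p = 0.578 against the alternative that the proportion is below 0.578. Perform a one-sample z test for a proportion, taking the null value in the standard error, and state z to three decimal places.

p̂ = 858/1523 ≈ 0.563362.
Under H₀, SE = √(0.578·0.422/1523) = √(0.000160155) = 0.012655.
z = (0.563362 − 0.578)/0.012655 = -0.014638/0.012655 = -1.157.

z = -1.157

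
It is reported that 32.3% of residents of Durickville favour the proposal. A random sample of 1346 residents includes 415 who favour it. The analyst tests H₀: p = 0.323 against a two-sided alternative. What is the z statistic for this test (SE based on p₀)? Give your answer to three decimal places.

z = -1.152

p̂ = 415/1346 = 0.308321.
Under H₀, SE = √(0.323·0.677/1346) = √(0.00016246) = 0.012746.
z = (0.308321 − 0.323)/0.012746 = -0.014679/0.012746 = -1.152.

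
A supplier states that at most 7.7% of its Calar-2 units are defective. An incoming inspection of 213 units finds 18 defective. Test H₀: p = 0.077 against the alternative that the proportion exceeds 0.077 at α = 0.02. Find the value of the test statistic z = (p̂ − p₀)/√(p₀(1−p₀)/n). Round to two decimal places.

p̂ = 18/213 = 0.0845.
Standard error under H₀: √(0.077×0.923/213) = 0.0183.
z = (0.0845 − 0.077)/0.0183 = 0.0075/0.0183 = 0.41.
p-value = P(Z > 0.411) ≈ 0.3405. With α = 0.02, fail to reject H₀.

z = 0.41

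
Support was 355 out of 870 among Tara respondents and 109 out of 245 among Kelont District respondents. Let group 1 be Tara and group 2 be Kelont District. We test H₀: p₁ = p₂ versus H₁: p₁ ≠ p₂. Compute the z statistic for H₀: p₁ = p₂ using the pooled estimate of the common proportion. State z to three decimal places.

z = -1.034

p̂₁ = 355/870 ≈ 0.40805, p̂₂ = 109/245 ≈ 0.44490.
Pooled p̂ = (355+109)/(870+245) = 464/1115 = 0.41614.
SE = √(0.242968 × 0.00523106) = 0.03565.
z = (0.40805 − 0.44490)/0.03565 = -0.03685/0.03565 = -1.034.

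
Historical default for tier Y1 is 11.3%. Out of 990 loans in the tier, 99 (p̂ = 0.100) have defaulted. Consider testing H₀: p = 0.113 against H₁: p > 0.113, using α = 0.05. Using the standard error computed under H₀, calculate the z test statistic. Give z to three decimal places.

p̂ = 99/990 ≈ 0.10000.
Under H₀, SE = √(0.113·0.887/990) = √(0.000101243) = 0.01006.
z = (0.10000 − 0.113)/0.01006 = -0.01300/0.01006 = -1.292.
p-value = P(Z > -1.292) ≈ 0.9018; since p > α = 0.05, fail to reject H₀.

z = -1.292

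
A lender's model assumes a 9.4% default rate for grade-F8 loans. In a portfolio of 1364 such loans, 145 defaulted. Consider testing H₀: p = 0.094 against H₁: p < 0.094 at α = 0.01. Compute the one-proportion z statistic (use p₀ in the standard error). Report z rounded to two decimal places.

z = 1.56

p̂ = 145/1364 = 0.1063.
Under H₀, SE = √(0.094·0.906/1364) = √(6.2437e-05) = 0.0079.
z = (0.1063 − 0.094)/0.0079 = 0.0123/0.0079 = 1.56.
p-value = P(Z < 1.557) ≈ 0.9403; since p > α = 0.01, fail to reject H₀.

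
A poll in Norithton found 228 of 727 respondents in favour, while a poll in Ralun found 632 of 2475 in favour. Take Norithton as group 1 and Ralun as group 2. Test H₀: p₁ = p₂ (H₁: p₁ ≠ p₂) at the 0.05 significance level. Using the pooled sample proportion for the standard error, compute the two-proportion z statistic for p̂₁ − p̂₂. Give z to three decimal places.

z = 3.116

p̂₁ = 228/727 = 0.31362, p̂₂ = 632/2475 = 0.25535.
Pooled p̂ = (228+632)/(727+2475) = 860/3202 = 0.26858.
SE = √(0.196446 × 0.00177956) = 0.01870.
z = (0.31362 − 0.25535)/0.01870 = 0.05827/0.01870 = 3.116.
p-value = 2·P(Z > 3.116) ≈ 0.0018. With α = 0.05, reject H₀.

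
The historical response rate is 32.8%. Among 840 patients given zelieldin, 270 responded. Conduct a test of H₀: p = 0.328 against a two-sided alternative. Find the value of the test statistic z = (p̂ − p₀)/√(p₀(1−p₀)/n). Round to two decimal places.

z = -0.41

p̂ = 270/840 ≈ 0.3214.
Under H₀, SE = √(0.328·0.672/840) = √(0.0002624) = 0.0162.
z = (0.3214 − 0.328)/0.0162 = -0.0066/0.0162 = -0.41.
Two-sided p-value ≈ 2·Φ(−0.406) = 0.6850.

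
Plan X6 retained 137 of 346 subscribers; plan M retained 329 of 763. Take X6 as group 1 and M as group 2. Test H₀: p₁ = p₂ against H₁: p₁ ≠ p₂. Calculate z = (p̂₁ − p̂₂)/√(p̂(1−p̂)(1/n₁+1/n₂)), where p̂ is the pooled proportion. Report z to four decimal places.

z = -1.1015

p̂₁ = 137/346 = 0.395954, p̂₂ = 329/763 = 0.431193.
Pooled p̂ = (137+329)/(346+763) = 466/1109 = 0.420198.
SE = √(0.243632 × 0.00420079) = 0.031991.
z = (0.395954 − 0.431193)/0.031991 = -0.035239/0.031991 = -1.1015.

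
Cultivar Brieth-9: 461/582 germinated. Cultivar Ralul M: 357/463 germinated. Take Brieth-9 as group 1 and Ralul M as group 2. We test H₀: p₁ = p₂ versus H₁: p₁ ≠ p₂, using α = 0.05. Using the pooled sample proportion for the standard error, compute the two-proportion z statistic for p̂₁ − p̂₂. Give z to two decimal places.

z = 0.82

p̂₁ = 461/582 = 0.7921, p̂₂ = 357/463 = 0.7711.
Pooled p̂ = (461+357)/(582+463) = 818/1045 = 0.7828.
SE = √(0.170038 × 0.00387804) = 0.0257.
z = (0.7921 − 0.7711)/0.0257 = 0.0210/0.0257 = 0.82.
Two-sided p-value ≈ 2·Φ(−0.819) = 0.4126; since p > α = 0.05, fail to reject H₀.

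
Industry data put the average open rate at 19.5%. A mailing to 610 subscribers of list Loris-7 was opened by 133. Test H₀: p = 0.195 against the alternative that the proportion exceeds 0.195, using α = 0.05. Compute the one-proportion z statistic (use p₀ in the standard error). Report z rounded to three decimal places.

z = 1.436

p̂ = 133/610 ≈ 0.21803.
Standard error under H₀: √(0.195×0.805/610) = 0.01604.
z = (0.21803 − 0.195)/0.01604 = 0.02303/0.01604 = 1.436.
p-value = P(Z > 1.436) ≈ 0.0755; since p > α = 0.05, fail to reject H₀.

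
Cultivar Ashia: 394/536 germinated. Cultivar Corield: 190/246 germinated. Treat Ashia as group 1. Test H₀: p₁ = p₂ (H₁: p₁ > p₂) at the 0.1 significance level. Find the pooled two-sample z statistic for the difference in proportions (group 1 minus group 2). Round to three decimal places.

p̂₁ = 394/536 ≈ 0.73507, p̂₂ = 190/246 ≈ 0.77236.
Pooled p̂ = (394+190)/(536+246) = 584/782 = 0.74680.
SE = √(p̂(1−p̂)(1/n₁+1/n₂)) = √(0.74680·0.25320·0.00593071) = √(0.00112143) = 0.03349.
z = (0.73507 − 0.77236)/0.03349 = -0.03729/0.03349 = -1.113.
p-value = P(Z > -1.113) ≈ 0.8672, so at α = 0.1 we fail to reject H₀.

z = -1.113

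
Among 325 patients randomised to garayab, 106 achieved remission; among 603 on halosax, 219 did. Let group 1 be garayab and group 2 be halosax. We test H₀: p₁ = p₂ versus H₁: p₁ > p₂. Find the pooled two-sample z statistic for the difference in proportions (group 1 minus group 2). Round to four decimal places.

p̂₁ = 106/325 ≈ 0.3261538, p̂₂ = 219/603 ≈ 0.3631841.
Pooled p̂ = (106+219)/(325+603) = 325/928 = 0.3502155.
SE = √(p̂(1−p̂)(1/n₁+1/n₂)) = √(0.3502155·0.6497845·0.0047353) = √(0.00107759) = 0.0328266.
z = (0.3261538 − 0.3631841)/0.0328266 = -0.0370303/0.0328266 = -1.1281.
p-value = P(Z > -1.128) ≈ 0.8704.

z = -1.1281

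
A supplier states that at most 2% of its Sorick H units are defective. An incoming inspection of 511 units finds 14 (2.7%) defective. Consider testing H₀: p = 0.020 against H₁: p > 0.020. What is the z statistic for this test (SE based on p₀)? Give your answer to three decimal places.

p̂ = 14/511 ≈ 0.027397.
Under H₀, SE = √(0.02·0.98/511) = √(3.83562e-05) = 0.006193.
z = (0.027397 − 0.02)/0.006193 = 0.007397/0.006193 = 1.194.
p-value = P(Z > 1.194) ≈ 0.1162.

z = 1.194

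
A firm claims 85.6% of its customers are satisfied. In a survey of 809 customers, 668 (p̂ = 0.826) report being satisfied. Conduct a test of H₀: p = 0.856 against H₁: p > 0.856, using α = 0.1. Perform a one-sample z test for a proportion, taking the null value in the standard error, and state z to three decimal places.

p̂ = 668/809 ≈ 0.825711.
Under H₀, SE = √(0.856·0.144/809) = √(0.000152366) = 0.012344.
z = (0.825711 − 0.856)/0.012344 = -0.030289/0.012344 = -2.454.
p-value = P(Z > -2.454) ≈ 0.9929. With α = 0.1, fail to reject H₀.

z = -2.454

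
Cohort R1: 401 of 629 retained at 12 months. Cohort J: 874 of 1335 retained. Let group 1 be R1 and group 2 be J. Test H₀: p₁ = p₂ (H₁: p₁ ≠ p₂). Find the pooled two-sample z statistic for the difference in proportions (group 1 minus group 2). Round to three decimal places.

p̂₁ = 401/629 = 0.63752, p̂₂ = 874/1335 = 0.65468.
Pooled p̂ = (401+874)/(629+1335) = 1275/1964 = 0.64919.
SE = √(0.227744 × 0.00233889) = 0.02308.
z = (0.63752 − 0.65468)/0.02308 = -0.01716/0.02308 = -0.744.

z = -0.744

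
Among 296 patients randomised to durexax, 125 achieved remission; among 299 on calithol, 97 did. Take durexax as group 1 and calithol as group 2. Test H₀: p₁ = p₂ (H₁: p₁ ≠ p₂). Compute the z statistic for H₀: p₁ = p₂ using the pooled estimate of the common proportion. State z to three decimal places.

z = 2.468

p̂₁ = 125/296 = 0.422297, p̂₂ = 97/299 = 0.324415.
Pooled p̂ = (125+97)/(296+299) = 222/595 = 0.373109.
SE = √(0.233899 × 0.00672286) = 0.039654.
z = (0.422297 − 0.324415)/0.039654 = 0.097882/0.039654 = 2.468.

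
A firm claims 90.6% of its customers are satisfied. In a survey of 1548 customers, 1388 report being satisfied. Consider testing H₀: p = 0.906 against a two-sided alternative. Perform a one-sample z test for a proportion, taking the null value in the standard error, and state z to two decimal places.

z = -1.26

p̂ = 1388/1548 ≈ 0.89664.
Under H₀, SE = √(0.906·0.094/1548) = √(5.50155e-05) = 0.00742.
z = (0.89664 − 0.906)/0.00742 = -0.00936/0.00742 = -1.26.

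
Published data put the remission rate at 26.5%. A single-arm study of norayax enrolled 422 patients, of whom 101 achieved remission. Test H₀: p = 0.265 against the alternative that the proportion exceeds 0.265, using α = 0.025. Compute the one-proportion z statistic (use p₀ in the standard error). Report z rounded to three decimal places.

p̂ = 101/422 = 0.23934.
Standard error under H₀: √(0.265×0.735/422) = 0.02148.
z = (0.23934 − 0.265)/0.02148 = -0.02566/0.02148 = -1.195.
p-value = P(Z > -1.195) ≈ 0.8839, so at α = 0.025 we fail to reject H₀.

z = -1.195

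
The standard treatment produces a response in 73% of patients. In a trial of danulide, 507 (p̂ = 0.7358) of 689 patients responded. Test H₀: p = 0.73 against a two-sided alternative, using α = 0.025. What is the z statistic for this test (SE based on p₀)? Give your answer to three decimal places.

z = 0.346

p̂ = 507/689 ≈ 0.73585.
SE = √(p₀(1−p₀)/n) = √(0.1971/689) = 0.01691.
z = (0.73585 − 0.73)/0.01691 = 0.00585/0.01691 = 0.346.
Two-sided p-value ≈ 2·Φ(−0.346) = 0.7295, so at α = 0.025 we fail to reject H₀.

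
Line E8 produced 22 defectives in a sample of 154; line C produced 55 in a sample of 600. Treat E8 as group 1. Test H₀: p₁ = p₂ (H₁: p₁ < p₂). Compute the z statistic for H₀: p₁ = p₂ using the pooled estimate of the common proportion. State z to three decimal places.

p̂₁ = 22/154 ≈ 0.142857, p̂₂ = 55/600 ≈ 0.091667.
Pooled p̂ = (22+55)/(154+600) = 77/754 = 0.102122.
SE = √(p̂(1−p̂)(1/n₁+1/n₂)) = √(0.102122·0.897878·0.00816017) = √(0.000748232) = 0.027354.
z = (0.142857 − 0.091667)/0.027354 = 0.051190/0.027354 = 1.871.

z = 1.871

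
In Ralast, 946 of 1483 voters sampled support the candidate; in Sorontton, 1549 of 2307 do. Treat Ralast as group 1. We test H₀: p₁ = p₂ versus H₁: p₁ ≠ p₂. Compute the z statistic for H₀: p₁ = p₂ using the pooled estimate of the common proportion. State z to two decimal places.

p̂₁ = 946/1483 ≈ 0.6379, p̂₂ = 1549/2307 ≈ 0.6714.
Pooled p̂ = (946+1549)/(1483+2307) = 2495/3790 = 0.6583.
SE = √(p̂(1−p̂)(1/n₁+1/n₂)) = √(0.6583·0.3417·0.00110777) = √(0.00024918) = 0.0158.
z = (0.6379 − 0.6714)/0.0158 = -0.0335/0.0158 = -2.12.
p-value = 2·P(Z > 2.125) ≈ 0.0336.

z = -2.12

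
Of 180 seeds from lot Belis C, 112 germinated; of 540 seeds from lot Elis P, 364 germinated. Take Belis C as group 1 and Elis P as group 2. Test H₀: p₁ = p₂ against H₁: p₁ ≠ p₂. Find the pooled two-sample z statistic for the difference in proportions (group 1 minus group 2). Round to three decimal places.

p̂₁ = 112/180 ≈ 0.62222, p̂₂ = 364/540 ≈ 0.67407.
Pooled p̂ = (112+364)/(180+540) = 476/720 = 0.66111.
SE = √(0.224043 × 0.00740741) = 0.04074.
z = (0.62222 − 0.67407)/0.04074 = -0.05185/0.04074 = -1.273.

z = -1.273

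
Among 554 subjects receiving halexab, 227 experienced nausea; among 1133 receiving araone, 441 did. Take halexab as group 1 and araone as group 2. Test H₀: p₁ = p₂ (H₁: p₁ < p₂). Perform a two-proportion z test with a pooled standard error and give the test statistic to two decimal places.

z = 0.81

p̂₁ = 227/554 = 0.4097, p̂₂ = 441/1133 = 0.3892.
Pooled p̂ = (227+441)/(554+1133) = 668/1687 = 0.3960.
SE = √(p̂(1−p̂)(1/n₁+1/n₂)) = √(0.3960·0.6040·0.00268767) = √(0.00064283) = 0.0254.
z = (0.4097 − 0.3892)/0.0254 = 0.0205/0.0254 = 0.81.
p-value = P(Z < 0.809) ≈ 0.7908.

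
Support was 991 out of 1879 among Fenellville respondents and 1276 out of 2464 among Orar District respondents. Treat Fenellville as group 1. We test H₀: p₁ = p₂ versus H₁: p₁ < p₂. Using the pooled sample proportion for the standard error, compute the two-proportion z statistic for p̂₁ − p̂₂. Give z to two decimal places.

z = 0.62

p̂₁ = 991/1879 ≈ 0.5274, p̂₂ = 1276/2464 ≈ 0.5179.
Pooled p̂ = (991+1276)/(1879+2464) = 2267/4343 = 0.5220.
SE = √(p̂(1−p̂)(1/n₁+1/n₂)) = √(0.5220·0.4780·0.000938042) = √(0.000234057) = 0.0153.
z = (0.5274 − 0.5179)/0.0153 = 0.0095/0.0153 = 0.62.
p-value = P(Z < 0.624) ≈ 0.7338.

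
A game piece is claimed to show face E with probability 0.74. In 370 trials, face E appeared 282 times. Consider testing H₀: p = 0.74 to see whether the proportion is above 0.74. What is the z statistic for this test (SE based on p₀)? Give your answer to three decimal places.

z = 0.972

p̂ = 282/370 ≈ 0.76216.
Standard error under H₀: √(0.74×0.26/370) = 0.02280.
z = (0.76216 − 0.74)/0.02280 = 0.02216/0.02280 = 0.972.
p-value = P(Z > 0.972) ≈ 0.1656.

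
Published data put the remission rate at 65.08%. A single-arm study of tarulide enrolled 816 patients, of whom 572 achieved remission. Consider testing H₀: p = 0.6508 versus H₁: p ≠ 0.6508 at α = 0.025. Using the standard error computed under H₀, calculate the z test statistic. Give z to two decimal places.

z = 3.01

p̂ = 572/816 ≈ 0.7010.
SE = √(p₀(1−p₀)/n) = √(0.22726/816) = 0.0167.
z = (0.7010 − 0.6508)/0.0167 = 0.0502/0.0167 = 3.01.
Two-sided p-value ≈ 2·Φ(−3.007) = 0.0026, so at α = 0.025 we reject H₀.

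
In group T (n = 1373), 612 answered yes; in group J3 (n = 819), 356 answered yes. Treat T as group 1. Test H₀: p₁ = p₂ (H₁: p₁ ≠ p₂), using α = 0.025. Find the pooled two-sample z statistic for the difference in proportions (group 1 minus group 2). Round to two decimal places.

p̂₁ = 612/1373 = 0.4457, p̂₂ = 356/819 = 0.4347.
Pooled p̂ = (612+356)/(1373+819) = 968/2192 = 0.4416.
SE = √(0.24659 × 0.00194933) = 0.0219.
z = (0.4457 − 0.4347)/0.0219 = 0.0110/0.0219 = 0.50.
p-value = 2·P(Z > 0.505) ≈ 0.6138, so at α = 0.025 we fail to reject H₀.

z = 0.50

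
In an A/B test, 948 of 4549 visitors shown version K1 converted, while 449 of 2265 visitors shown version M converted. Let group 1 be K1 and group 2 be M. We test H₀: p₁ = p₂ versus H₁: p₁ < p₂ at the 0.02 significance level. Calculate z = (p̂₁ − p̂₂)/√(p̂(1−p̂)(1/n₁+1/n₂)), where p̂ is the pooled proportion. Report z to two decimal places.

p̂₁ = 948/4549 ≈ 0.2084, p̂₂ = 449/2265 ≈ 0.1982.
Pooled p̂ = (948+449)/(4549+2265) = 1397/6814 = 0.2050.
SE = √(p̂(1−p̂)(1/n₁+1/n₂)) = √(0.2050·0.7950·0.00066133) = √(0.000107788) = 0.0104.
z = (0.2084 − 0.1982)/0.0104 = 0.0102/0.0104 = 0.98.
p-value = P(Z < 0.979) ≈ 0.8362; since p > α = 0.02, fail to reject H₀.

z = 0.98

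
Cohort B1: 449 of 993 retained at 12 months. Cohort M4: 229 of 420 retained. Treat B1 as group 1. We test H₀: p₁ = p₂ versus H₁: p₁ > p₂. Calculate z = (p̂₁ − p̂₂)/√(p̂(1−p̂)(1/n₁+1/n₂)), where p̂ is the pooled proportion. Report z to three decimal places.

z = -3.201

p̂₁ = 449/993 ≈ 0.452165, p̂₂ = 229/420 ≈ 0.545238.
Pooled p̂ = (449+229)/(993+420) = 678/1413 = 0.479830.
SE = √(p̂(1−p̂)(1/n₁+1/n₂)) = √(0.479830·0.520170·0.003388) = √(0.000845622) = 0.029080.
z = (0.452165 − 0.545238)/0.029080 = -0.093073/0.029080 = -3.201.
p-value = P(Z > -3.201) ≈ 0.9993.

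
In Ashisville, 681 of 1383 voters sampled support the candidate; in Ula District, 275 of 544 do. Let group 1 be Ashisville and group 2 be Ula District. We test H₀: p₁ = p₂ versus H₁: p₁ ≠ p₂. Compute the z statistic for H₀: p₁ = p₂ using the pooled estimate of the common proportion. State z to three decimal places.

z = -0.518

p̂₁ = 681/1383 ≈ 0.49241, p̂₂ = 275/544 ≈ 0.50551.
Pooled p̂ = (681+275)/(1383+544) = 956/1927 = 0.49611.
SE = √(p̂(1−p̂)(1/n₁+1/n₂)) = √(0.49611·0.50389·0.0025613) = √(0.000640286) = 0.02530.
z = (0.49241 − 0.50551)/0.02530 = -0.01310/0.02530 = -0.518.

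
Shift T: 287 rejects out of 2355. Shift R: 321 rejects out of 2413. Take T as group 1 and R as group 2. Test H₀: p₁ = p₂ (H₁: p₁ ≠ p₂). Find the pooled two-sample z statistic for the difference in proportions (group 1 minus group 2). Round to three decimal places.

p̂₁ = 287/2355 ≈ 0.12187, p̂₂ = 321/2413 ≈ 0.13303.
Pooled p̂ = (287+321)/(2355+2413) = 608/4768 = 0.12752.
SE = √(0.111256 × 0.00083905) = 0.00966.
z = (0.12187 − 0.13303)/0.00966 = -0.01116/0.00966 = -1.155.

z = -1.155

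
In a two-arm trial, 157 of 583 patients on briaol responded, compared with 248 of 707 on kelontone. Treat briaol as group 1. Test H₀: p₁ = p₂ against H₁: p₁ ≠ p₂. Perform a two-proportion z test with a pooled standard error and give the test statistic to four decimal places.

p̂₁ = 157/583 ≈ 0.2692967, p̂₂ = 248/707 ≈ 0.3507779.
Pooled p̂ = (157+248)/(583+707) = 405/1290 = 0.3139535.
SE = √(0.215387 × 0.00312969) = 0.0259633.
z = (0.2692967 − 0.3507779)/0.0259633 = -0.0814812/0.0259633 = -3.1383.

z = -3.1383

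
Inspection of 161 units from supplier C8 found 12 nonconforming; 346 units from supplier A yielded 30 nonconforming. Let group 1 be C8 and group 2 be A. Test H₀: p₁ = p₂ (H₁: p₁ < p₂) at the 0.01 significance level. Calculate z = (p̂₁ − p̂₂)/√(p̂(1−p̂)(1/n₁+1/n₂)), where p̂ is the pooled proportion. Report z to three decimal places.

z = -0.463

p̂₁ = 12/161 = 0.07453, p̂₂ = 30/346 = 0.08671.
Pooled p̂ = (12+30)/(161+346) = 42/507 = 0.08284.
SE = √(0.0759777 × 0.00910135) = 0.02630.
z = (0.07453 − 0.08671)/0.02630 = -0.01218/0.02630 = -0.463.
p-value = P(Z < -0.463) ≈ 0.3217. With α = 0.01, fail to reject H₀.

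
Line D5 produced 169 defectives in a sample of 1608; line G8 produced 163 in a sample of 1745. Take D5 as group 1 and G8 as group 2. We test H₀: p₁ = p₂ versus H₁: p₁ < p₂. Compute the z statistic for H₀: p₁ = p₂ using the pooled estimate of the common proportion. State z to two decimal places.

p̂₁ = 169/1608 ≈ 0.10510, p̂₂ = 163/1745 ≈ 0.09341.
Pooled p̂ = (169+163)/(1608+1745) = 332/3353 = 0.09902.
SE = √(0.0892117 × 0.00119496) = 0.01032.
z = (0.10510 − 0.09341)/0.01032 = 0.01169/0.01032 = 1.13.
p-value = P(Z < 1.132) ≈ 0.8712.

z = 1.13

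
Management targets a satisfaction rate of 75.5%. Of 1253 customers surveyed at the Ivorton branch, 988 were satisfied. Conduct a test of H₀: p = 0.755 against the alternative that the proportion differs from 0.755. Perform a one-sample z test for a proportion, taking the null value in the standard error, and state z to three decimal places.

z = 2.758

p̂ = 988/1253 ≈ 0.78851.
SE = √(p₀(1−p₀)/n) = √(0.18498/1253) = 0.01215.
z = (0.78851 − 0.755)/0.01215 = 0.03351/0.01215 = 2.758.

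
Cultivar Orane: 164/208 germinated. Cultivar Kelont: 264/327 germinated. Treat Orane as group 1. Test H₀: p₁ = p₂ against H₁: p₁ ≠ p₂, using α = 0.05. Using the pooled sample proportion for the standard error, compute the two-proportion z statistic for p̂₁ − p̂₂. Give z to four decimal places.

p̂₁ = 164/208 = 0.788462, p̂₂ = 264/327 = 0.807339.
Pooled p̂ = (164+264)/(208+327) = 428/535 = 0.800000.
SE = √(p̂(1−p̂)(1/n₁+1/n₂)) = √(0.800000·0.200000·0.0078658) = √(0.00125853) = 0.035476.
z = (0.788462 − 0.807339)/0.035476 = -0.018877/0.035476 = -0.5321.
Two-sided p-value ≈ 2·Φ(−0.532) = 0.5946, so at α = 0.05 we fail to reject H₀.

z = -0.5321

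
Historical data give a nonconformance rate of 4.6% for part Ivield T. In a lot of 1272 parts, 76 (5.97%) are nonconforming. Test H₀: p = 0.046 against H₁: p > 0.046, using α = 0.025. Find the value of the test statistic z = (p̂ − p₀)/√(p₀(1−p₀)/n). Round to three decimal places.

z = 2.341

p̂ = 76/1272 ≈ 0.0597484.
SE = √(p₀(1−p₀)/n) = √(0.043884/1272) = 0.0058737.
z = (0.0597484 − 0.046)/0.0058737 = 0.0137484/0.0058737 = 2.341.
p-value = P(Z > 2.341) ≈ 0.0096, so at α = 0.025 we reject H₀.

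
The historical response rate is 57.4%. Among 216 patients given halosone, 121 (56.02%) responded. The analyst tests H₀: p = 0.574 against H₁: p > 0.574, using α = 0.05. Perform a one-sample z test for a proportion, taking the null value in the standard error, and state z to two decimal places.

p̂ = 121/216 ≈ 0.5602.
Standard error under H₀: √(0.574×0.426/216) = 0.0336.
z = (0.5602 − 0.574)/0.0336 = -0.0138/0.0336 = -0.41.
p-value = P(Z > -0.411) ≈ 0.6593; since p > α = 0.05, fail to reject H₀.

z = -0.41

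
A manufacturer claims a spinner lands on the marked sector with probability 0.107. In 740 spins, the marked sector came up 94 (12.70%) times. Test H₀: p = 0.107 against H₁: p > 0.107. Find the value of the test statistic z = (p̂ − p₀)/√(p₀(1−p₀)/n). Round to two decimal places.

p̂ = 94/740 = 0.12703.
Standard error under H₀: √(0.107×0.893/740) = 0.01136.
z = (0.12703 − 0.107)/0.01136 = 0.02003/0.01136 = 1.76.

z = 1.76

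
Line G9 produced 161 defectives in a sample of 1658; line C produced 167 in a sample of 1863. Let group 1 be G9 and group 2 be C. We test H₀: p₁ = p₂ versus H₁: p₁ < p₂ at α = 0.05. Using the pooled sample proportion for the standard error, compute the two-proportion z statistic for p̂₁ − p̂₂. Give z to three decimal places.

z = 0.761

p̂₁ = 161/1658 ≈ 0.097105, p̂₂ = 167/1863 ≈ 0.089640.
Pooled p̂ = (161+167)/(1658+1863) = 328/3521 = 0.093155.
SE = √(0.0844774 × 0.0011399) = 0.009813.
z = (0.097105 − 0.089640)/0.009813 = 0.007465/0.009813 = 0.761.
p-value = P(Z < 0.761) ≈ 0.7766; since p > α = 0.05, fail to reject H₀.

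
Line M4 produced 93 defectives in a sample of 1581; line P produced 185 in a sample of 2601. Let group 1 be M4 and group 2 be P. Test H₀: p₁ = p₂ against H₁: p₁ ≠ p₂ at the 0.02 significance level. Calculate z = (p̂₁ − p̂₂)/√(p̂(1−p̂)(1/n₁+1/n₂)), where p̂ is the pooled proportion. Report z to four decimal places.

z = -1.5487

p̂₁ = 93/1581 = 0.0588235, p̂₂ = 185/2601 = 0.0711265.
Pooled p̂ = (93+185)/(1581+2601) = 278/4182 = 0.0664754.
SE = √(0.0620564 × 0.00101698) = 0.0079442.
z = (0.0588235 − 0.0711265)/0.0079442 = -0.0123030/0.0079442 = -1.5487.
Two-sided p-value ≈ 2·Φ(−1.549) = 0.1215. With α = 0.02, fail to reject H₀.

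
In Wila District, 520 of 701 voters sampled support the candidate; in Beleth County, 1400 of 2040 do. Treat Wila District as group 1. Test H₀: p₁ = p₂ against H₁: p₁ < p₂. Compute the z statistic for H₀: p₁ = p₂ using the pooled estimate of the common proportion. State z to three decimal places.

p̂₁ = 520/701 ≈ 0.741797, p̂₂ = 1400/2040 ≈ 0.686275.
Pooled p̂ = (520+1400)/(701+2040) = 1920/2741 = 0.700474.
SE = √(p̂(1−p̂)(1/n₁+1/n₂)) = √(0.700474·0.299526·0.00191673) = √(0.000402149) = 0.020054.
z = (0.741797 − 0.686275)/0.020054 = 0.055522/0.020054 = 2.769.
p-value = P(Z < 2.769) ≈ 0.9972.

z = 2.769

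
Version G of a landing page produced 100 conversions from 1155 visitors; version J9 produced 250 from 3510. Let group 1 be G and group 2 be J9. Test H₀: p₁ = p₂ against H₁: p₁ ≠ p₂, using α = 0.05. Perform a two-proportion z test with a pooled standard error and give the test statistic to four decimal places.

z = 1.7183

p̂₁ = 100/1155 = 0.086580, p̂₂ = 250/3510 = 0.071225.
Pooled p̂ = (100+250)/(1155+3510) = 350/4665 = 0.075027.
SE = √(0.0693978 × 0.0011507) = 0.008936.
z = (0.086580 − 0.071225)/0.008936 = 0.015355/0.008936 = 1.7183.
Two-sided p-value ≈ 2·Φ(−1.718) = 0.0857. With α = 0.05, fail to reject H₀.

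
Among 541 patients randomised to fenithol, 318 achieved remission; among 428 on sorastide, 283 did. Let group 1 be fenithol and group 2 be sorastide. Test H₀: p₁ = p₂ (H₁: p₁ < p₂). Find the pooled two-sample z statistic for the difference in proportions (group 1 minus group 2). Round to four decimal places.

p̂₁ = 318/541 = 0.5878004, p̂₂ = 283/428 = 0.6612150.
Pooled p̂ = (318+283)/(541+428) = 601/969 = 0.6202270.
SE = √(0.235545 × 0.00418488) = 0.0313963.
z = (0.5878004 − 0.6612150)/0.0313963 = -0.0734146/0.0313963 = -2.3383.

z = -2.3383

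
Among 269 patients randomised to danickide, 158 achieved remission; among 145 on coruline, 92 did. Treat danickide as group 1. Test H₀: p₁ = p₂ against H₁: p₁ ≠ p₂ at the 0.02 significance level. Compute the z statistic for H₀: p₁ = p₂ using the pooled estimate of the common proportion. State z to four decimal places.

p̂₁ = 158/269 = 0.587361, p̂₂ = 92/145 = 0.634483.
Pooled p̂ = (158+92)/(269+145) = 250/414 = 0.603865.
SE = √(0.239212 × 0.010614) = 0.050389.
z = (0.587361 − 0.634483)/0.050389 = -0.047122/0.050389 = -0.9352.
p-value = 2·P(Z > 0.935) ≈ 0.3497. With α = 0.02, fail to reject H₀.

z = -0.9352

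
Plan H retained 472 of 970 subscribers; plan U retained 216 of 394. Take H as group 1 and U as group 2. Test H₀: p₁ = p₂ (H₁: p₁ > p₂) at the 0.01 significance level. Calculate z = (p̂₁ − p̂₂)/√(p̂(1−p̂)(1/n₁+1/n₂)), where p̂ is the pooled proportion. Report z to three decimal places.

z = -2.063

p̂₁ = 472/970 ≈ 0.48660, p̂₂ = 216/394 ≈ 0.54822.
Pooled p̂ = (472+216)/(970+394) = 688/1364 = 0.50440.
SE = √(p̂(1−p̂)(1/n₁+1/n₂)) = √(0.50440·0.49560·0.003569) = √(0.000892181) = 0.02987.
z = (0.48660 − 0.54822)/0.02987 = -0.06162/0.02987 = -2.063.
p-value = P(Z > -2.063) ≈ 0.9805. With α = 0.01, fail to reject H₀.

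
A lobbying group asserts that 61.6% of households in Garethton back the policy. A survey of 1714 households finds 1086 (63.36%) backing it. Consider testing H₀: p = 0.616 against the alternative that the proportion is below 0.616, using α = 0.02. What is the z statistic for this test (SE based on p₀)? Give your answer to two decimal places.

z = 1.50

p̂ = 1086/1714 ≈ 0.6336.
Under H₀, SE = √(0.616·0.384/1714) = √(0.000138007) = 0.0117.
z = (0.6336 − 0.616)/0.0117 = 0.0176/0.0117 = 1.50.
p-value = P(Z < 1.499) ≈ 0.9330; since p > α = 0.02, fail to reject H₀.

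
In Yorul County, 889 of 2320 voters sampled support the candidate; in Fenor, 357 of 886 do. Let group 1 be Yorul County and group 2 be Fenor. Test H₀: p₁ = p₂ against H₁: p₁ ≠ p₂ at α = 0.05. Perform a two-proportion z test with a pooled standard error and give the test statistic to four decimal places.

z = -1.0257

p̂₁ = 889/2320 ≈ 0.383190, p̂₂ = 357/886 ≈ 0.402935.
Pooled p̂ = (889+357)/(2320+886) = 1246/3206 = 0.388646.
SE = √(0.2376 × 0.0015597) = 0.019251.
z = (0.383190 − 0.402935)/0.019251 = -0.019745/0.019251 = -1.0257.
p-value = 2·P(Z > 1.026) ≈ 0.3050. With α = 0.05, fail to reject H₀.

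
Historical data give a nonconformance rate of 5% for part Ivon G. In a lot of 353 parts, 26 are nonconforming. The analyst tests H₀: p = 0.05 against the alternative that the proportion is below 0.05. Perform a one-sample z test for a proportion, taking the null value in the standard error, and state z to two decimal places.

z = 2.04

p̂ = 26/353 ≈ 0.0737.
Under H₀, SE = √(0.05·0.95/353) = √(0.000134561) = 0.0116.
z = (0.0737 − 0.05)/0.0116 = 0.0237/0.0116 = 2.04.
p-value = P(Z < 2.039) ≈ 0.9793.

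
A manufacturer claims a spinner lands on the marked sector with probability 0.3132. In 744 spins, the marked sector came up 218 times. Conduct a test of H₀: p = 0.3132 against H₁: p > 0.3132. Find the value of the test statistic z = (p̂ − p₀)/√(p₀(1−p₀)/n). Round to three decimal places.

p̂ = 218/744 ≈ 0.293011.
Under H₀, SE = √(0.3132·0.6868/744) = √(0.000289121) = 0.017004.
z = (0.293011 − 0.3132)/0.017004 = -0.020189/0.017004 = -1.187.
p-value = P(Z > -1.187) ≈ 0.8825.

z = -1.187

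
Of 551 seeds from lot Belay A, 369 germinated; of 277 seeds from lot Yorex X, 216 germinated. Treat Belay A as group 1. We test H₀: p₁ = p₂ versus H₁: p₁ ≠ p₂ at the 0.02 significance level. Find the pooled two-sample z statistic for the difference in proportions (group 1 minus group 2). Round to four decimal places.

p̂₁ = 369/551 = 0.669691, p̂₂ = 216/277 = 0.779783.
Pooled p̂ = (369+216)/(551+277) = 585/828 = 0.706522.
SE = √(0.207349 × 0.00542499) = 0.033539.
z = (0.669691 − 0.779783)/0.033539 = -0.110092/0.033539 = -3.2825.
p-value = 2·P(Z > 3.283) ≈ 0.0010, so at α = 0.02 we reject H₀.

z = -3.2825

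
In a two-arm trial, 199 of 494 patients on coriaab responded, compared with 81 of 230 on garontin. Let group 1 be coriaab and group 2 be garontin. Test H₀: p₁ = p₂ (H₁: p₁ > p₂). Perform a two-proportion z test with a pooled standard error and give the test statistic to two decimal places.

z = 1.30

p̂₁ = 199/494 = 0.4028, p̂₂ = 81/230 = 0.3522.
Pooled p̂ = (199+81)/(494+230) = 280/724 = 0.3867.
SE = √(0.237172 × 0.00637212) = 0.0389.
z = (0.4028 − 0.3522)/0.0389 = 0.0506/0.0389 = 1.30.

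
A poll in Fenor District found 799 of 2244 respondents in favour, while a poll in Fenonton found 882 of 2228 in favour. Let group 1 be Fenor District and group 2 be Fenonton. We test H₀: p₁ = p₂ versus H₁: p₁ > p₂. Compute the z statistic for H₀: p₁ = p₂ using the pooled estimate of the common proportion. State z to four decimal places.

z = -2.7482

p̂₁ = 799/2244 = 0.356061, p̂₂ = 882/2228 = 0.395871.
Pooled p̂ = (799+882)/(2244+2228) = 1681/4472 = 0.375894.
SE = √(0.234598 × 0.000894466) = 0.014486.
z = (0.356061 − 0.395871)/0.014486 = -0.039810/0.014486 = -2.7482.
p-value = P(Z > -2.748) ≈ 0.9970.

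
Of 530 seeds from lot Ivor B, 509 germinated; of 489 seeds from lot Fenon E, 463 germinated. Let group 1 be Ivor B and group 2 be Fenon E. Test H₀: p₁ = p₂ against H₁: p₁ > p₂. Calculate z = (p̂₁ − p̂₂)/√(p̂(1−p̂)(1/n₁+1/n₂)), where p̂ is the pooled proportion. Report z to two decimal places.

z = 1.03

p̂₁ = 509/530 ≈ 0.9604, p̂₂ = 463/489 ≈ 0.9468.
Pooled p̂ = (509+463)/(530+489) = 972/1019 = 0.9539.
SE = √(0.0439963 × 0.00393178) = 0.0132.
z = (0.9604 − 0.9468)/0.0132 = 0.0136/0.0132 = 1.03.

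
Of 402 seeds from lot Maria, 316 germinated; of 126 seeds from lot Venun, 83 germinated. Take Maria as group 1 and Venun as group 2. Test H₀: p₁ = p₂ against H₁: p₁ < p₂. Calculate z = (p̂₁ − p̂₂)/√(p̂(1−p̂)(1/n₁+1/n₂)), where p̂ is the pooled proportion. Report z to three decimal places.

z = 2.903

p̂₁ = 316/402 = 0.78607, p̂₂ = 83/126 = 0.65873.
Pooled p̂ = (316+83)/(402+126) = 399/528 = 0.75568.
SE = √(0.184627 × 0.0104241) = 0.04387.
z = (0.78607 − 0.65873)/0.04387 = 0.12734/0.04387 = 2.903.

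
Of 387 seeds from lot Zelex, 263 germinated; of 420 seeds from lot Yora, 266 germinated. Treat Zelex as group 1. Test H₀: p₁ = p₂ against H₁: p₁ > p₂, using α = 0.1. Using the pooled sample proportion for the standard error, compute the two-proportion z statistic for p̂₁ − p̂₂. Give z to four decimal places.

p̂₁ = 263/387 ≈ 0.679587, p̂₂ = 266/420 ≈ 0.633333.
Pooled p̂ = (263+266)/(387+420) = 529/807 = 0.655514.
SE = √(0.225815 × 0.00496493) = 0.033484.
z = (0.679587 − 0.633333)/0.033484 = 0.046254/0.033484 = 1.3814.
p-value = P(Z > 1.381) ≈ 0.0836. With α = 0.1, reject H₀.

z = 1.3814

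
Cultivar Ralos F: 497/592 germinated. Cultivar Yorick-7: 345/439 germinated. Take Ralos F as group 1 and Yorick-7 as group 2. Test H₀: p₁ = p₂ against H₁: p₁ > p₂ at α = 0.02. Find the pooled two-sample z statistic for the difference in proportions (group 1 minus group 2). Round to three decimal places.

z = 2.201

p̂₁ = 497/592 ≈ 0.83953, p̂₂ = 345/439 ≈ 0.78588.
Pooled p̂ = (497+345)/(592+439) = 842/1031 = 0.81668.
SE = √(p̂(1−p̂)(1/n₁+1/n₂)) = √(0.81668·0.18332·0.00396709) = √(0.000593921) = 0.02437.
z = (0.83953 − 0.78588)/0.02437 = 0.05365/0.02437 = 2.201.
p-value = P(Z > 2.201) ≈ 0.0139. With α = 0.02, reject H₀.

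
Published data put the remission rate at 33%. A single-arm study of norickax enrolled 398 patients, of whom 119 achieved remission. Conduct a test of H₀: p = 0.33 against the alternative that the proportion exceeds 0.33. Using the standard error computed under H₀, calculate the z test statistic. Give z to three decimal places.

z = -1.315

p̂ = 119/398 ≈ 0.298995.
Under H₀, SE = √(0.33·0.67/398) = √(0.000555528) = 0.023570.
z = (0.298995 − 0.33)/0.023570 = -0.031005/0.023570 = -1.315.
p-value = P(Z > -1.315) ≈ 0.9058.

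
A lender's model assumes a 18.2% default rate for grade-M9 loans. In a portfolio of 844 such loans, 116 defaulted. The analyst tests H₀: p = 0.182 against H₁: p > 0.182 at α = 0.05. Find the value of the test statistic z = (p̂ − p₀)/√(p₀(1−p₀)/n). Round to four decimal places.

z = -3.3550

p̂ = 116/844 ≈ 0.1374408.
Standard error under H₀: √(0.182×0.818/844) = 0.0132813.
z = (0.1374408 − 0.182)/0.0132813 = -0.0445592/0.0132813 = -3.3550.
p-value = P(Z > -3.355) ≈ 0.9996. With α = 0.05, fail to reject H₀.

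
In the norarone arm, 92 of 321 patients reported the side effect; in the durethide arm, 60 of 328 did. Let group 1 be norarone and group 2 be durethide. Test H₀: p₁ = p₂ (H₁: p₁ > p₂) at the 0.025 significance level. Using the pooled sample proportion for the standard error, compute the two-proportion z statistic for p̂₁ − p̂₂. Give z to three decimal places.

p̂₁ = 92/321 = 0.28660, p̂₂ = 60/328 = 0.18293.
Pooled p̂ = (92+60)/(321+328) = 152/649 = 0.23421.
SE = √(0.179354 × 0.00616405) = 0.03325.
z = (0.28660 − 0.18293)/0.03325 = 0.10367/0.03325 = 3.118.
p-value = P(Z > 3.118) ≈ 0.0009. With α = 0.025, reject H₀.

z = 3.118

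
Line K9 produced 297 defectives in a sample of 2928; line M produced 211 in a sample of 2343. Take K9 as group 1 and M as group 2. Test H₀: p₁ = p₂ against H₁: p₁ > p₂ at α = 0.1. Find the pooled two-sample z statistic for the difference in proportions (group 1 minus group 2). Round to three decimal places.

p̂₁ = 297/2928 ≈ 0.101434, p̂₂ = 211/2343 ≈ 0.090055.
Pooled p̂ = (297+211)/(2928+2343) = 508/5271 = 0.096376.
SE = √(p̂(1−p̂)(1/n₁+1/n₂)) = √(0.096376·0.903624·0.000768333) = √(6.69126e-05) = 0.008180.
z = (0.101434 − 0.090055)/0.008180 = 0.011379/0.008180 = 1.391.
p-value = P(Z > 1.391) ≈ 0.0821. With α = 0.1, reject H₀.

z = 1.391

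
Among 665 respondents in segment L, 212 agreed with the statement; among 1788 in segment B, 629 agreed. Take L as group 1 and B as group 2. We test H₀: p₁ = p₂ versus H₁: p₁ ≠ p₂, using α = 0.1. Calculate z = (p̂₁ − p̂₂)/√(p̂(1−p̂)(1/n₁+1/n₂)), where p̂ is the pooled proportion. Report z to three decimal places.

z = -1.530

p̂₁ = 212/665 = 0.31880, p̂₂ = 629/1788 = 0.35179.
Pooled p̂ = (212+629)/(665+1788) = 841/2453 = 0.34285.
SE = √(p̂(1−p̂)(1/n₁+1/n₂)) = √(0.34285·0.65715·0.00206304) = √(0.000464809) = 0.02156.
z = (0.31880 − 0.35179)/0.02156 = -0.03299/0.02156 = -1.530.
p-value = 2·P(Z > 1.530) ≈ 0.1259; since p > α = 0.1, fail to reject H₀.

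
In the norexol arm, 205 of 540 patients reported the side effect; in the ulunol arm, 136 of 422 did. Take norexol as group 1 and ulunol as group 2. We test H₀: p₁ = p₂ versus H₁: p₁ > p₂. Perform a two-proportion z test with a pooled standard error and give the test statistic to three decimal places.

p̂₁ = 205/540 ≈ 0.379630, p̂₂ = 136/422 ≈ 0.322275.
Pooled p̂ = (205+136)/(540+422) = 341/962 = 0.354470.
SE = √(p̂(1−p̂)(1/n₁+1/n₂)) = √(0.354470·0.645530·0.00422152) = √(0.000965972) = 0.031080.
z = (0.379630 − 0.322275)/0.031080 = 0.057355/0.031080 = 1.845.
p-value = P(Z > 1.845) ≈ 0.0325.

z = 1.845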